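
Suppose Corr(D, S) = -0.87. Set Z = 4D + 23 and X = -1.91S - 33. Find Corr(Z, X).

Corr(Z, X) = 0.87

Linear rescalings preserve |correlation|; the slopes 4 and -1.91 have opposite signs, so the correlation flips sign: Corr(Z, X) = −Corr(D, S) = 0.87.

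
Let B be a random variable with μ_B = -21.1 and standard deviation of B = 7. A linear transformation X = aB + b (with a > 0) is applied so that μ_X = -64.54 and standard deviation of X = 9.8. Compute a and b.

standard deviation of X = a·standard deviation of B (a > 0), so a = 9.8/7 = 1.4.
μ_X = a·μ_B + b, so b = -64.54 − 1.4·(-21.1) = -35.

a = 1.4, b = -35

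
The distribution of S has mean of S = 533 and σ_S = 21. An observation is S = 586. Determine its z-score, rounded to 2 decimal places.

z = (S − mean of S) / σ_S = (586 − 533) / 21 ≈ 2.52.

z = 2.52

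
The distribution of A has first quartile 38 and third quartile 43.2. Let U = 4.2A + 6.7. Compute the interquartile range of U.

IQR of A = Q3 − Q1 = 43.2 − 38 = 5.2.
Under U = aA + b, IQR(U) = |a|·IQR(A) = |4.2|·5.2 = 21.84 (shifts cancel; spread scales by |a|).

IQR(U) = 21.84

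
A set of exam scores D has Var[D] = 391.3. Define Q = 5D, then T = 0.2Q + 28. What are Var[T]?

Var[T] = 391.3

Var[Q] = 5²·391.3 = 9782.5.
Var[T] = 0.2²·9782.5 = 391.3.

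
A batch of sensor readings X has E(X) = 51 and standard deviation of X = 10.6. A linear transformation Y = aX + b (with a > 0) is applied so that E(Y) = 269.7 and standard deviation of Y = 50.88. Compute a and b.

standard deviation of Y = a·standard deviation of X (a > 0), so a = 50.88/10.6 = 4.8.
E(Y) = a·E(X) + b, so b = 269.7 − 4.8·51 = 24.9.

a = 4.8, b = 24.9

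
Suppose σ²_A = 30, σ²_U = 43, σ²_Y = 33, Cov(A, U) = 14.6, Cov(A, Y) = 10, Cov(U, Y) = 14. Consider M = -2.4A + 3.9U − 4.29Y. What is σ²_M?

σ²_M = 898.3053

σ²_M = a²·σ²_A + b²·σ²_U + c²·σ²_Y + 2ab·Cov(A, U) + 2ac·Cov(A, Y) + 2bc·Cov(U, Y), with a = -2.4, b = 3.9, c = -4.29.
= 172.8 + 654.03 + 607.3353 + (-273.312) + 205.92 + (-468.468)
= 898.3053.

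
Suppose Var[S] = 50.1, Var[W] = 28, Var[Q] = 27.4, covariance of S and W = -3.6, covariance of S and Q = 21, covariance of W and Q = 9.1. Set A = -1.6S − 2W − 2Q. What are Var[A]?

Var[A] = a²·Var[S] + b²·Var[W] + c²·Var[Q] + 2ab·covariance of S and W + 2ac·covariance of S and Q + 2bc·covariance of W and Q, with a = -1.6, b = -2, c = -2.
= 128.256 + 112 + 109.6 + (-23.04) + 134.4 + 72.8
= 534.016.

Var[A] = 534.016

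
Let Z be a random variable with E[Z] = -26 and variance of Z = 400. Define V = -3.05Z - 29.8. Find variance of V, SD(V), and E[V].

variance of V = 3721, SD(V) = 61, E[V] = 49.5

V = -3.05Z - 29.8 is linear with a = -3.05, b = -29.8.
variance of V = a²·variance of Z = (-3.05)²·400 = 3721 (the additive constant -29.8 does not affect variance).
SD(Z) = √400 = 20.
SD(V) = |a|·SD(Z) = |-3.05|·20 = 61.
E[V] = a·E[Z] + b = (-3.05)·(-26) + (-29.8) = 49.5.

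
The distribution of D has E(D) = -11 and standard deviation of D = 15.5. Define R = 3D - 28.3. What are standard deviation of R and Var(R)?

R = 3D - 28.3 is linear with a = 3, b = -28.3.
standard deviation of R = |a|·standard deviation of D = |3|·15.5 = 46.5.
Var(D) = 15.5² = 240.25.
Var(R) = a²·Var(D) = 3²·240.25 = 2162.25 (the additive constant -28.3 does not affect variance).

standard deviation of R = 46.5, Var(R) = 2162.25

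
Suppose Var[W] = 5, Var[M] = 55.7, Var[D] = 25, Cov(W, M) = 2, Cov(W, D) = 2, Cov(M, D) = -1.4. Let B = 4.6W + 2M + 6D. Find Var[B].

Var[B] = 1342.2

Var[B] = a²·Var[W] + b²·Var[M] + c²·Var[D] + 2ab·Cov(W, M) + 2ac·Cov(W, D) + 2bc·Cov(M, D), with a = 4.6, b = 2, c = 6.
= 105.8 + 222.8 + 900 + 36.8 + 110.4 + (-33.6)
= 1342.2.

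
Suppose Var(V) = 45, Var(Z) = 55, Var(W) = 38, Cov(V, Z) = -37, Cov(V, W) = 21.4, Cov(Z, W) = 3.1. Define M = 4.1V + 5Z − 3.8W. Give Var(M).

Var(M) = a²·Var(V) + b²·Var(Z) + c²·Var(W) + 2ab·Cov(V, Z) + 2ac·Cov(V, W) + 2bc·Cov(Z, W), with a = 4.1, b = 5, c = -3.8.
= 756.45 + 1375 + 548.72 + (-1517) + (-666.824) + (-117.8)
= 378.546.

Var(M) = 378.546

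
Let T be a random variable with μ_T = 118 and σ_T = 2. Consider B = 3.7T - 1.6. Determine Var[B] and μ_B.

Var[B] = 54.76, μ_B = 435

B = 3.7T - 1.6 is linear with a = 3.7, b = -1.6.
Var[T] = 2² = 4.
Var[B] = a²·Var[T] = 3.7²·4 = 54.76 (the additive constant -1.6 does not affect variance).
μ_B = a·μ_T + b = 3.7·118 + (-1.6) = 435.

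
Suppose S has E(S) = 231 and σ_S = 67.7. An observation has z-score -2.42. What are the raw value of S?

S = 67.166

S = E(S) + z·σ_S = 231 + (-2.42)·67.7 = 67.166.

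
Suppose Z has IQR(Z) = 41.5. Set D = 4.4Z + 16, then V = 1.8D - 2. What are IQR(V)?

IQR(V) = 328.68

IQR(D) = |4.4|·41.5 = 182.6.
IQR(V) = |1.8|·182.6 = 328.68.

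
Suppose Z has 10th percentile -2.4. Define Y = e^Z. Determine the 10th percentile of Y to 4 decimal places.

10th percentile of Y = 0.0907

e^Z is increasing, so P_{10}(Y) = g(P_{10}(Z)) ≈ 0.0907.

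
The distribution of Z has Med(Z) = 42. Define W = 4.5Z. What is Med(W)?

Med(W) = 189

A linear map preserves order up to sign, so Med(W) = a·Med(Z) + b = 4.5·42 = 189.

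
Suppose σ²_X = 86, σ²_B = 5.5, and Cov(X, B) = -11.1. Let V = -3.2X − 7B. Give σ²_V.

σ²_V = a²·σ²_X + b²·σ²_B + 2ab·Cov(X, B) with a = -3.2, b = -7.
= (-3.2)²·86 + (-7)²·5.5 + 2·(-3.2)·(-7)·(-11.1)
= 880.64 + 269.5 + (-497.28) = 652.86.

σ²_V = 652.86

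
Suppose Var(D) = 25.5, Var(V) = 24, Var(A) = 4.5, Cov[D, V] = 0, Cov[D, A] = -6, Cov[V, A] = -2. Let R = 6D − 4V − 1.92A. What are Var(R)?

Var(R) = 1426.1088

Var(R) = a²·Var(D) + b²·Var(V) + c²·Var(A) + 2ab·Cov[D, V] + 2ac·Cov[D, A] + 2bc·Cov[V, A], with a = 6, b = -4, c = -1.92.
= 918 + 384 + 16.5888 + 0 + 138.24 + (-30.72)
= 1426.1088.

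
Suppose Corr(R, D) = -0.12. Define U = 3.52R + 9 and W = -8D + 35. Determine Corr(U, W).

Corr(U, W) = 0.12

Linear rescalings preserve |correlation|; the slopes 3.52 and -8 have opposite signs, so the correlation flips sign: Corr(U, W) = −Corr(R, D) = 0.12.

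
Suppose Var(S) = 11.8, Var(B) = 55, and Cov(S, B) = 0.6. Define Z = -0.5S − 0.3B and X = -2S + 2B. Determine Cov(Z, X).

By bilinearity, Cov(Z, X) = ac·Var(S) + bd·Var(B) + (ad+bc)·Cov(S, B), with a=-0.5, b=-0.3, c=-2, d=2.
ac·Var(S) = (-0.5)·(-2)·11.8 = 11.8
bd·Var(B) = (-0.3)·2·55 = -33
(ad+bc)·Cov(S, B) = (-0.4)·0.6 = -0.24
Cov(Z, X) = 11.8 + (-33) + (-0.24) = -21.44.

Cov(Z, X) = -21.44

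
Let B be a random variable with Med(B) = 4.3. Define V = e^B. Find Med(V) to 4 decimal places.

e^B is monotone on this domain, so Med(V) = exp(4.3) ≈ 73.6998.

Med(V) = 73.6998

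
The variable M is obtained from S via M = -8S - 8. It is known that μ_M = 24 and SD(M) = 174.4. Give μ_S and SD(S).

From M = -8S - 8: μ_M = a·μ_S + b, so μ_S = (μ_M − b)/a = (24 − (-8))/(-8) = -4.
SD(M) = |a|·SD(S), so SD(S) = 174.4/|-8| = 21.8.

μ_S = -4, SD(S) = 21.8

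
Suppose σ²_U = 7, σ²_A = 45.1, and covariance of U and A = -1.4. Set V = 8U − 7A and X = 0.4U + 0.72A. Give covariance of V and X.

By bilinearity, covariance of V and X = ac·σ²_U + bd·σ²_A + (ad+bc)·covariance of U and A, with a=8, b=-7, c=0.4, d=0.72.
ac·σ²_U = 8·0.4·7 = 22.4
bd·σ²_A = (-7)·0.72·45.1 = -227.304
(ad+bc)·covariance of U and A = (2.96)·(-1.4) = -4.144
covariance of V and X = 22.4 + (-227.304) + (-4.144) = -209.048.

covariance of V and X = -209.048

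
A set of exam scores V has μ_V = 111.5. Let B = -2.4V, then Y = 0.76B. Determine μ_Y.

μ_Y = -203.376

μ_B = (-2.4)·111.5 = -267.6.
μ_Y = 0.76·(-267.6) = -203.376.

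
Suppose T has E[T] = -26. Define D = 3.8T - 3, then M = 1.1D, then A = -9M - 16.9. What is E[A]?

E[A] = 990.92

E[D] = 3.8·(-26) + (-3) = -101.8.
E[M] = 1.1·(-101.8) = -111.98.
E[A] = (-9)·(-111.98) + (-16.9) = 990.92.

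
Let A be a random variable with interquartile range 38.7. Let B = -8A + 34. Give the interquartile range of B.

Under B = aA + b, IQR(B) = |a|·IQR(A) = |-8|·38.7 = 309.6 (shifts cancel; spread scales by |a|).

IQR(B) = 309.6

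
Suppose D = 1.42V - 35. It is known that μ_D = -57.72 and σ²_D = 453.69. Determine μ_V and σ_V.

μ_V = -16, σ_V = 15

From D = 1.42V - 35: μ_D = a·μ_V + b, so μ_V = (μ_D − b)/a = (-57.72 − (-35))/1.42 = -16.
σ_D = √453.69 = 21.3.
σ_D = |a|·σ_V, so σ_V = 21.3/|1.42| = 15.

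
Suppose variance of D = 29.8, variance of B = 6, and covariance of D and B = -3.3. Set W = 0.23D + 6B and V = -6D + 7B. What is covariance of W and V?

covariance of W and V = 324.363

By bilinearity, covariance of W and V = ac·variance of D + bd·variance of B + (ad+bc)·covariance of D and B, with a=0.23, b=6, c=-6, d=7.
ac·variance of D = 0.23·(-6)·29.8 = -41.124
bd·variance of B = 6·7·6 = 252
(ad+bc)·covariance of D and B = (-34.39)·(-3.3) = 113.487
covariance of W and V = -41.124 + 252 + 113.487 = 324.363.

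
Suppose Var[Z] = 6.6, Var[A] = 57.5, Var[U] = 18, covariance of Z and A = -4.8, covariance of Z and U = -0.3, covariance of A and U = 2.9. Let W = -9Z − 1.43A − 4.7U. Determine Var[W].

Var[W] = 939.85155

Var[W] = a²·Var[Z] + b²·Var[A] + c²·Var[U] + 2ab·covariance of Z and A + 2ac·covariance of Z and U + 2bc·covariance of A and U, with a = -9, b = -1.43, c = -4.7.
= 534.6 + 117.58175 + 397.62 + (-123.552) + (-25.38) + 38.9818
= 939.85155.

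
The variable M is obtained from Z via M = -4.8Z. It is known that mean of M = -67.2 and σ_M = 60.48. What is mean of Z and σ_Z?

From M = -4.8Z: mean of M = a·mean of Z + b, so mean of Z = (mean of M − b)/a = (-67.2 − 0)/(-4.8) = 14.
σ_M = |a|·σ_Z, so σ_Z = 60.48/|-4.8| = 12.6.

mean of Z = 14, σ_Z = 12.6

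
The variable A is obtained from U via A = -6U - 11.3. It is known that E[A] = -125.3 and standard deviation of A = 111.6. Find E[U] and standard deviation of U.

From A = -6U - 11.3: E[A] = a·E[U] + b, so E[U] = (E[A] − b)/a = (-125.3 − (-11.3))/(-6) = 19.
standard deviation of A = |a|·standard deviation of U, so standard deviation of U = 111.6/|-6| = 18.6.

E[U] = 19, standard deviation of U = 18.6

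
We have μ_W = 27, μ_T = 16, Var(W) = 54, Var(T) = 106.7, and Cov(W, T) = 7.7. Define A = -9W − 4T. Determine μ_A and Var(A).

μ_A = (-9)·μ_W + (-4)·μ_T = (-9)·27 + (-4)·16 = -307.
Var(A) = a²·Var(W) + b²·Var(T) + 2ab·Cov(W, T) with a = -9, b = -4.
= (-9)²·54 + (-4)²·106.7 + 2·(-9)·(-4)·7.7
= 4374 + 1707.2 + 554.4 = 6635.6.

μ_A = -307, Var(A) = 6635.6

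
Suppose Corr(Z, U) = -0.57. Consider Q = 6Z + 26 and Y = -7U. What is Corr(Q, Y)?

Linear rescalings preserve |correlation|; the slopes 6 and -7 have opposite signs, so the correlation flips sign: Corr(Q, Y) = −Corr(Z, U) = 0.57.

Corr(Q, Y) = 0.57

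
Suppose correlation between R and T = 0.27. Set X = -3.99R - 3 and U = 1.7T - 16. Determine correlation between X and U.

correlation between X and U = -0.27

Linear rescalings preserve |correlation|; the slopes -3.99 and 1.7 have opposite signs, so the correlation flips sign: correlation between X and U = −correlation between R and T = -0.27.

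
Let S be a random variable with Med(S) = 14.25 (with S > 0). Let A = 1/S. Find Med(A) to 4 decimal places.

Med(A) = 0.0702

1/S is monotone on this domain, so Med(A) = 1/(14.25) ≈ 0.0702.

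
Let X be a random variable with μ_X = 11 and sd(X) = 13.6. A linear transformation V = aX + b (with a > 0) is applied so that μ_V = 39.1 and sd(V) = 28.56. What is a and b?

sd(V) = a·sd(X) (a > 0), so a = 28.56/13.6 = 2.1.
μ_V = a·μ_X + b, so b = 39.1 − 2.1·11 = 16.

a = 2.1, b = 16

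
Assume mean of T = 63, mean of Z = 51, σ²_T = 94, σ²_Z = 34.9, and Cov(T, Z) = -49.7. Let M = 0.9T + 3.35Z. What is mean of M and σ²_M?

mean of M = 227.55, σ²_M = 168.11425

mean of M = 0.9·mean of T + 3.35·mean of Z = 0.9·63 + 3.35·51 = 227.55.
σ²_M = a²·σ²_T + b²·σ²_Z + 2ab·Cov(T, Z) with a = 0.9, b = 3.35.
= 0.9²·94 + 3.35²·34.9 + 2·0.9·3.35·(-49.7)
= 76.14 + 391.66525 + (-299.691) = 168.11425.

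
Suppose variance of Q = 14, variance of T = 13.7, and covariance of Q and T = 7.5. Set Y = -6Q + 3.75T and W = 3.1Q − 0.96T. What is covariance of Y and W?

covariance of Y and W = -179.3325

By bilinearity, covariance of Y and W = ac·variance of Q + bd·variance of T + (ad+bc)·covariance of Q and T, with a=-6, b=3.75, c=3.1, d=-0.96.
ac·variance of Q = (-6)·3.1·14 = -260.4
bd·variance of T = 3.75·(-0.96)·13.7 = -49.32
(ad+bc)·covariance of Q and T = (17.385)·7.5 = 130.3875
covariance of Y and W = -260.4 + (-49.32) + 130.3875 = -179.3325.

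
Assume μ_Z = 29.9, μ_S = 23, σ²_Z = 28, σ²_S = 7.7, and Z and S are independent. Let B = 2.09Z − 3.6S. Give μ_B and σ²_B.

μ_B = 2.09·μ_Z + (-3.6)·μ_S = 2.09·29.9 + (-3.6)·23 = -20.309.
σ²_B = a²·σ²_Z + b²·σ²_S + 2ab·covariance of Z and S with a = 2.09, b = -3.6.
Independence gives covariance of Z and S = 0.
= 2.09²·28 + (-3.6)²·7.7 + 2·2.09·(-3.6)·0
= 122.3068 + 99.792 + 0 = 222.0988.

μ_B = -20.309, σ²_B = 222.0988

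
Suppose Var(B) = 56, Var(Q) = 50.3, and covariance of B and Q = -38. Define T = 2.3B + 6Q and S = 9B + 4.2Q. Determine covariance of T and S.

By bilinearity, covariance of T and S = ac·Var(B) + bd·Var(Q) + (ad+bc)·covariance of B and Q, with a=2.3, b=6, c=9, d=4.2.
ac·Var(B) = 2.3·9·56 = 1159.2
bd·Var(Q) = 6·4.2·50.3 = 1267.56
(ad+bc)·covariance of B and Q = (63.66)·(-38) = -2419.08
covariance of T and S = 1159.2 + 1267.56 + (-2419.08) = 7.68.

covariance of T and S = 7.68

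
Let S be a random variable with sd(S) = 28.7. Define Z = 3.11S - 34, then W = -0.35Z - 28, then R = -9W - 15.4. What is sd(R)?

sd(Z) = |3.11|·28.7 = 89.257.
sd(W) = |-0.35|·89.257 = 31.23995.
sd(R) = |-9|·31.23995 = 281.15955.

sd(R) = 281.15955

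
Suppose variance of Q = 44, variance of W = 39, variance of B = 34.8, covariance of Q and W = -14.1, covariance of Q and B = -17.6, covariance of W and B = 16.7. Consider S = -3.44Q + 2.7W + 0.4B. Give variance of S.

variance of S = a²·variance of Q + b²·variance of W + c²·variance of B + 2ab·covariance of Q and W + 2ac·covariance of Q and B + 2bc·covariance of W and B, with a = -3.44, b = 2.7, c = 0.4.
= 520.6784 + 284.31 + 5.568 + 261.9216 + 48.4352 + 36.072
= 1156.9852.

variance of S = 1156.9852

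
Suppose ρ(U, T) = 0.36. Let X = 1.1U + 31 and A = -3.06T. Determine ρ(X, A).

ρ(X, A) = -0.36

Linear rescalings preserve |correlation|; the slopes 1.1 and -3.06 have opposite signs, so the correlation flips sign: ρ(X, A) = −ρ(U, T) = -0.36.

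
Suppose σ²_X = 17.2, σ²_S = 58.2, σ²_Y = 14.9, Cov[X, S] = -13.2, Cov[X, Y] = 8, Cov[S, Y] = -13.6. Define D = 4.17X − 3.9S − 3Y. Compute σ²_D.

σ²_D = 1229.35428

σ²_D = a²·σ²_X + b²·σ²_S + c²·σ²_Y + 2ab·Cov[X, S] + 2ac·Cov[X, Y] + 2bc·Cov[S, Y], with a = 4.17, b = -3.9, c = -3.
= 299.08908 + 885.222 + 134.1 + 429.3432 + (-200.16) + (-318.24)
= 1229.35428.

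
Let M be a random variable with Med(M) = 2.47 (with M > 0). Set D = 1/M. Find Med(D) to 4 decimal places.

1/M is monotone on this domain, so Med(D) = 1/(2.47) ≈ 0.4049.

Med(D) = 0.4049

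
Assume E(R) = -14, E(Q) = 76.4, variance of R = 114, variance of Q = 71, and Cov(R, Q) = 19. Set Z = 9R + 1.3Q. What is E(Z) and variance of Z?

E(Z) = 9·E(R) + 1.3·E(Q) = 9·(-14) + 1.3·76.4 = -26.68.
variance of Z = a²·variance of R + b²·variance of Q + 2ab·Cov(R, Q) with a = 9, b = 1.3.
= 9²·114 + 1.3²·71 + 2·9·1.3·19
= 9234 + 119.99 + 444.6 = 9798.59.

E(Z) = -26.68, variance of Z = 9798.59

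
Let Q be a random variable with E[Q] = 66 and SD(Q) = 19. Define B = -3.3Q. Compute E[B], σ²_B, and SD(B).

E[B] = -217.8, σ²_B = 3931.29, SD(B) = 62.7

B = -3.3Q is linear with a = -3.3, b = 0.
E[B] = a·E[Q] + b = (-3.3)·66 = -217.8.
σ²_Q = 19² = 361.
σ²_B = a²·σ²_Q = (-3.3)²·361 = 3931.29.
SD(B) = |a|·SD(Q) = |-3.3|·19 = 62.7.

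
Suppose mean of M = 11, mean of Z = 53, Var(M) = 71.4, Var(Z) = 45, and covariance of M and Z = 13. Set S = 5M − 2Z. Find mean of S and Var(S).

mean of S = 5·mean of M + (-2)·mean of Z = 5·11 + (-2)·53 = -51.
Var(S) = a²·Var(M) + b²·Var(Z) + 2ab·covariance of M and Z with a = 5, b = -2.
= 5²·71.4 + (-2)²·45 + 2·5·(-2)·13
= 1785 + 180 + (-260) = 1705.

mean of S = -51, Var(S) = 1705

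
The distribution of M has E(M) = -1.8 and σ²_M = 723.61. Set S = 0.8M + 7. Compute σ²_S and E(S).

σ²_S = 463.1104, E(S) = 5.56

S = 0.8M + 7 is linear with a = 0.8, b = 7.
σ²_S = a²·σ²_M = 0.8²·723.61 = 463.1104 (the additive constant 7 does not affect variance).
E(S) = a·E(M) + b = 0.8·(-1.8) + 7 = 5.56.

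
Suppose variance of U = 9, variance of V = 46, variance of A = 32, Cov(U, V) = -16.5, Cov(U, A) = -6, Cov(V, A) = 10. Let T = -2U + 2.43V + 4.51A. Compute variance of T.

variance of T = a²·variance of U + b²·variance of V + c²·variance of A + 2ab·Cov(U, V) + 2ac·Cov(U, A) + 2bc·Cov(V, A), with a = -2, b = 2.43, c = 4.51.
= 36 + 271.6254 + 650.8832 + 160.38 + 108.24 + 219.186
= 1446.3146.

variance of T = 1446.3146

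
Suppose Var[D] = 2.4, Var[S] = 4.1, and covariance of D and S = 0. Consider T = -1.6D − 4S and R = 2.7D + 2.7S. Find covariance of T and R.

covariance of T and R = -54.648

By bilinearity, covariance of T and R = ac·Var[D] + bd·Var[S] + (ad+bc)·covariance of D and S, with a=-1.6, b=-4, c=2.7, d=2.7.
ac·Var[D] = (-1.6)·2.7·2.4 = -10.368
bd·Var[S] = (-4)·2.7·4.1 = -44.28
(ad+bc)·covariance of D and S = (-15.12)·0 = 0
covariance of T and R = -10.368 + (-44.28) + 0 = -54.648.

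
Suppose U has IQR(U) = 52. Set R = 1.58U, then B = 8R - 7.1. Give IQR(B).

IQR(R) = |1.58|·52 = 82.16.
IQR(B) = |8|·82.16 = 657.28.

IQR(B) = 657.28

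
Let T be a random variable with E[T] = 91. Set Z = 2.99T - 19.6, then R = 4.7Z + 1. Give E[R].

E[Z] = 2.99·91 + (-19.6) = 252.49.
E[R] = 4.7·252.49 + 1 = 1187.703.

E[R] = 1187.703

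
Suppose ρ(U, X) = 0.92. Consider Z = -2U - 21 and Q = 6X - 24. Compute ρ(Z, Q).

ρ(Z, Q) = -0.92

Linear rescalings preserve |correlation|; the slopes -2 and 6 have opposite signs, so the correlation flips sign: ρ(Z, Q) = −ρ(U, X) = -0.92.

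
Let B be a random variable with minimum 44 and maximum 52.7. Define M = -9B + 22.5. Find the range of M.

Range of B = 52.7 − 44 = 8.7.
Range(M) = |a|·Range(B) = |-9|·8.7 = 78.3.

Range(M) = 78.3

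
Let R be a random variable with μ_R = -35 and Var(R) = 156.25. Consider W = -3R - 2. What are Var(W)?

Var(W) = 1406.25

W = -3R - 2 is linear with a = -3, b = -2.
Var(W) = a²·Var(R) = (-3)²·156.25 = 1406.25 (the additive constant -2 does not affect variance).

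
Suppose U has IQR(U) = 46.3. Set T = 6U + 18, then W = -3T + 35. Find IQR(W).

IQR(W) = 833.4

IQR(T) = |6|·46.3 = 277.8.
IQR(W) = |-3|·277.8 = 833.4.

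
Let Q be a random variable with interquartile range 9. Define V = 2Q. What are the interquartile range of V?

Under V = aQ + b, IQR(V) = |a|·IQR(Q) = |2|·9 = 18 (shifts cancel; spread scales by |a|).

IQR(V) = 18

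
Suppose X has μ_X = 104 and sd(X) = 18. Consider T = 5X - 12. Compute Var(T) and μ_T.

Var(T) = 8100, μ_T = 508

T = 5X - 12 is linear with a = 5, b = -12.
Var(X) = 18² = 324.
Var(T) = a²·Var(X) = 5²·324 = 8100 (the additive constant -12 does not affect variance).
μ_T = a·μ_X + b = 5·104 + (-12) = 508.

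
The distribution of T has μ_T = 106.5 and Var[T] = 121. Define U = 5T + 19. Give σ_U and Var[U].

U = 5T + 19 is linear with a = 5, b = 19.
σ_T = √121 = 11.
σ_U = |a|·σ_T = |5|·11 = 55.
Var[U] = a²·Var[T] = 5²·121 = 3025 (the additive constant 19 does not affect variance).

σ_U = 55, Var[U] = 3025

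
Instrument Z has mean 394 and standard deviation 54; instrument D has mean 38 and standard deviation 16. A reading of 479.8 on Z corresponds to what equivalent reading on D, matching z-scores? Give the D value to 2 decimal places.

z = (479.8 − 394)/54 ≈ 1.5889.
D = 38 + z·16 = 38 + (479.8 − 394)·16/54 ≈ 63.42.

D = 63.42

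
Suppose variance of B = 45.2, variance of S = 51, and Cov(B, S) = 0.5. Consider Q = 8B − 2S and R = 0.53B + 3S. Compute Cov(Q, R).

Cov(Q, R) = -102.882

By bilinearity, Cov(Q, R) = ac·variance of B + bd·variance of S + (ad+bc)·Cov(B, S), with a=8, b=-2, c=0.53, d=3.
ac·variance of B = 8·0.53·45.2 = 191.648
bd·variance of S = (-2)·3·51 = -306
(ad+bc)·Cov(B, S) = (22.94)·0.5 = 11.47
Cov(Q, R) = 191.648 + (-306) + 11.47 = -102.882.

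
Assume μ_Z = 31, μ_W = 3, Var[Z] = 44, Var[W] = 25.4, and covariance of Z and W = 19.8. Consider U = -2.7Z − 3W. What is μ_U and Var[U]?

μ_U = -92.7, Var[U] = 870.12

μ_U = (-2.7)·μ_Z + (-3)·μ_W = (-2.7)·31 + (-3)·3 = -92.7.
Var[U] = a²·Var[Z] + b²·Var[W] + 2ab·covariance of Z and W with a = -2.7, b = -3.
= (-2.7)²·44 + (-3)²·25.4 + 2·(-2.7)·(-3)·19.8
= 320.76 + 228.6 + 320.76 = 870.12.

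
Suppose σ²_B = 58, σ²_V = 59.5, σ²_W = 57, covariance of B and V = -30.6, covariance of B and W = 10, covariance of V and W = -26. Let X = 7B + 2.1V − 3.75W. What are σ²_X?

σ²_X = a²·σ²_B + b²·σ²_V + c²·σ²_W + 2ab·covariance of B and V + 2ac·covariance of B and W + 2bc·covariance of V and W, with a = 7, b = 2.1, c = -3.75.
= 2842 + 262.395 + 801.5625 + (-899.64) + (-525) + 409.5
= 2890.8175.

σ²_X = 2890.8175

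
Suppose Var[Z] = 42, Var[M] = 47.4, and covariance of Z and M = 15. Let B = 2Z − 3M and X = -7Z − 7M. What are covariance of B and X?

covariance of B and X = 512.4

By bilinearity, covariance of B and X = ac·Var[Z] + bd·Var[M] + (ad+bc)·covariance of Z and M, with a=2, b=-3, c=-7, d=-7.
ac·Var[Z] = 2·(-7)·42 = -588
bd·Var[M] = (-3)·(-7)·47.4 = 995.4
(ad+bc)·covariance of Z and M = (7)·15 = 105
covariance of B and X = -588 + 995.4 + 105 = 512.4.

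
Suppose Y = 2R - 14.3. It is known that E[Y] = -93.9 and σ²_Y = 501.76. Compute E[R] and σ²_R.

E[R] = -39.8, σ²_R = 125.44

From Y = 2R - 14.3: E[Y] = a·E[R] + b, so E[R] = (E[Y] − b)/a = (-93.9 − (-14.3))/2 = -39.8.
σ²_Y = a²·σ²_R, so σ²_R = 501.76/2² = 125.44.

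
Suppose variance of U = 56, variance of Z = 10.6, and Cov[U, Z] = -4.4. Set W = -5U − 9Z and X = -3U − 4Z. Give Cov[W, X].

By bilinearity, Cov[W, X] = ac·variance of U + bd·variance of Z + (ad+bc)·Cov[U, Z], with a=-5, b=-9, c=-3, d=-4.
ac·variance of U = (-5)·(-3)·56 = 840
bd·variance of Z = (-9)·(-4)·10.6 = 381.6
(ad+bc)·Cov[U, Z] = (47)·(-4.4) = -206.8
Cov[W, X] = 840 + 381.6 + (-206.8) = 1014.8.

Cov[W, X] = 1014.8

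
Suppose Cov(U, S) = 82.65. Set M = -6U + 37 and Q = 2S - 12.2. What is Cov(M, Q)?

Cov(M, Q) = -991.8

Cov(M, Q) = a·c·Cov(U, S) = (-6)·2·82.65 = -991.8. Additive constants drop out.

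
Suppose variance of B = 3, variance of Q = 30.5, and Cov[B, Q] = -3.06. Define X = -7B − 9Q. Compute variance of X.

variance of X = 2231.94

variance of X = a²·variance of B + b²·variance of Q + 2ab·Cov[B, Q] with a = -7, b = -9.
= (-7)²·3 + (-9)²·30.5 + 2·(-7)·(-9)·(-3.06)
= 147 + 2470.5 + (-385.56) = 2231.94.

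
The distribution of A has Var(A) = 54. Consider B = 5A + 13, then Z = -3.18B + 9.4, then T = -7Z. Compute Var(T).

Var(T) = 668935.26

Var(B) = 5²·54 = 1350.
Var(Z) = (-3.18)²·1350 = 13651.74.
Var(T) = (-7)²·13651.74 = 668935.26.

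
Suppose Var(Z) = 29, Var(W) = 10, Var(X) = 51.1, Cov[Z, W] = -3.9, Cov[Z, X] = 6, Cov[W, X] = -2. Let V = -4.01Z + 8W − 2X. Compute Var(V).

Var(V) = a²·Var(Z) + b²·Var(W) + c²·Var(X) + 2ab·Cov[Z, W] + 2ac·Cov[Z, X] + 2bc·Cov[W, X], with a = -4.01, b = 8, c = -2.
= 466.3229 + 640 + 204.4 + 250.224 + 96.24 + 64
= 1721.1869.

Var(V) = 1721.1869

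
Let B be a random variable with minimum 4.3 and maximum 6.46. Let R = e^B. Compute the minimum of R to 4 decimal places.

min(R) = 73.6998

e^B is increasing on this domain, so min(R) comes from min(B) = 4.3: min(R) = exp(4.3) ≈ 73.6998.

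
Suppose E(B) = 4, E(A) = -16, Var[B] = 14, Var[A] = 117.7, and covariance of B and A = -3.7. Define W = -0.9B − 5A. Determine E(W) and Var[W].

E(W) = (-0.9)·E(B) + (-5)·E(A) = (-0.9)·4 + (-5)·(-16) = 76.4.
Var[W] = a²·Var[B] + b²·Var[A] + 2ab·covariance of B and A with a = -0.9, b = -5.
= (-0.9)²·14 + (-5)²·117.7 + 2·(-0.9)·(-5)·(-3.7)
= 11.34 + 2942.5 + (-33.3) = 2920.54.

E(W) = 76.4, Var[W] = 2920.54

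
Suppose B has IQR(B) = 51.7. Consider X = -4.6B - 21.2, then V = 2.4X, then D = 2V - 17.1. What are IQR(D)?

IQR(D) = 1141.536

IQR(X) = |-4.6|·51.7 = 237.82.
IQR(V) = |2.4|·237.82 = 570.768.
IQR(D) = |2|·570.768 = 1141.536.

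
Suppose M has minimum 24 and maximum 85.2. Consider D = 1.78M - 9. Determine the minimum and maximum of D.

min(D) = 33.72, max(D) = 142.656

a = 1.78 > 0, so min(D) = a·min(M)+b = 1.78·24 + (-9) = 33.72 and max(D) = 1.78·85.2 + (-9) = 142.656.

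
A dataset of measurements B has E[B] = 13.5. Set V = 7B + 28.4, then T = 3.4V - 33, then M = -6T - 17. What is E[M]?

E[M] = -2326.16

E[V] = 7·13.5 + 28.4 = 122.9.
E[T] = 3.4·122.9 + (-33) = 384.86.
E[M] = (-6)·384.86 + (-17) = -2326.16.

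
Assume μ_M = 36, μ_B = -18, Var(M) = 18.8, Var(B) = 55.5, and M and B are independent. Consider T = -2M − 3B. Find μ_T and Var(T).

μ_T = -18, Var(T) = 574.7

μ_T = (-2)·μ_M + (-3)·μ_B = (-2)·36 + (-3)·(-18) = -18.
Var(T) = a²·Var(M) + b²·Var(B) + 2ab·Cov(M, B) with a = -2, b = -3.
Independence gives Cov(M, B) = 0.
= (-2)²·18.8 + (-3)²·55.5 + 2·(-2)·(-3)·0
= 75.2 + 499.5 + 0 = 574.7.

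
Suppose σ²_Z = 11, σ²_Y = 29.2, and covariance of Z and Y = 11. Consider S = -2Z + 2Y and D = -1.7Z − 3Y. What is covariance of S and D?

covariance of S and D = -109.2

By bilinearity, covariance of S and D = ac·σ²_Z + bd·σ²_Y + (ad+bc)·covariance of Z and Y, with a=-2, b=2, c=-1.7, d=-3.
ac·σ²_Z = (-2)·(-1.7)·11 = 37.4
bd·σ²_Y = 2·(-3)·29.2 = -175.2
(ad+bc)·covariance of Z and Y = (2.6)·11 = 28.6
covariance of S and D = 37.4 + (-175.2) + 28.6 = -109.2.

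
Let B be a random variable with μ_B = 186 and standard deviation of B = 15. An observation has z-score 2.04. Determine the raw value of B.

B = 216.6

B = μ_B + z·standard deviation of B = 186 + 2.04·15 = 216.6.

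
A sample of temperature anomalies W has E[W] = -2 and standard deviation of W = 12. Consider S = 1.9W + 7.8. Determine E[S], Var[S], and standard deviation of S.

E[S] = 4, Var[S] = 519.84, standard deviation of S = 22.8

S = 1.9W + 7.8 is linear with a = 1.9, b = 7.8.
E[S] = a·E[W] + b = 1.9·(-2) + 7.8 = 4.
Var[W] = 12² = 144.
Var[S] = a²·Var[W] = 1.9²·144 = 519.84 (the additive constant 7.8 does not affect variance).
standard deviation of S = |a|·standard deviation of W = |1.9|·12 = 22.8.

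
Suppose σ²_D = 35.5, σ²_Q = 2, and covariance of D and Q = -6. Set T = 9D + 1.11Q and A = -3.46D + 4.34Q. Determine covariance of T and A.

By bilinearity, covariance of T and A = ac·σ²_D + bd·σ²_Q + (ad+bc)·covariance of D and Q, with a=9, b=1.11, c=-3.46, d=4.34.
ac·σ²_D = 9·(-3.46)·35.5 = -1105.47
bd·σ²_Q = 1.11·4.34·2 = 9.6348
(ad+bc)·covariance of D and Q = (35.2194)·(-6) = -211.3164
covariance of T and A = -1105.47 + 9.6348 + (-211.3164) = -1307.1516.

covariance of T and A = -1307.1516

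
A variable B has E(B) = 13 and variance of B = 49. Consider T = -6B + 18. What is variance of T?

T = -6B + 18 is linear with a = -6, b = 18.
variance of T = a²·variance of B = (-6)²·49 = 1764 (the additive constant 18 does not affect variance).

variance of T = 1764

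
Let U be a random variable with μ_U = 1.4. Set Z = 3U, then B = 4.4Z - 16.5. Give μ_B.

μ_B = 1.98

μ_Z = 3·1.4 = 4.2.
μ_B = 4.4·4.2 + (-16.5) = 1.98.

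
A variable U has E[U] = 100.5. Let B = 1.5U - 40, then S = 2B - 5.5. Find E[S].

E[B] = 1.5·100.5 + (-40) = 110.75.
E[S] = 2·110.75 + (-5.5) = 216.

E[S] = 216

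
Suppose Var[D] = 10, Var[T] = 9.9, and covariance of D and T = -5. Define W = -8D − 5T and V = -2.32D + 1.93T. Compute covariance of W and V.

covariance of W and V = 109.265

By bilinearity, covariance of W and V = ac·Var[D] + bd·Var[T] + (ad+bc)·covariance of D and T, with a=-8, b=-5, c=-2.32, d=1.93.
ac·Var[D] = (-8)·(-2.32)·10 = 185.6
bd·Var[T] = (-5)·1.93·9.9 = -95.535
(ad+bc)·covariance of D and T = (-3.84)·(-5) = 19.2
covariance of W and V = 185.6 + (-95.535) + 19.2 = 109.265.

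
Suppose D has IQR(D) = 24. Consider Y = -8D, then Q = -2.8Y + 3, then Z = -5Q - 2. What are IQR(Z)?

IQR(Y) = |-8|·24 = 192.
IQR(Q) = |-2.8|·192 = 537.6.
IQR(Z) = |-5|·537.6 = 2688.

IQR(Z) = 2688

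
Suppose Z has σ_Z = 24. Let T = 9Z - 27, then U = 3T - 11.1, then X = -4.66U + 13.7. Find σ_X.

σ_T = |9|·24 = 216.
σ_U = |3|·216 = 648.
σ_X = |-4.66|·648 = 3019.68.

σ_X = 3019.68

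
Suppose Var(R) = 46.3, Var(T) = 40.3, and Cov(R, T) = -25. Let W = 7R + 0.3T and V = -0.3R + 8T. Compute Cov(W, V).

By bilinearity, Cov(W, V) = ac·Var(R) + bd·Var(T) + (ad+bc)·Cov(R, T), with a=7, b=0.3, c=-0.3, d=8.
ac·Var(R) = 7·(-0.3)·46.3 = -97.23
bd·Var(T) = 0.3·8·40.3 = 96.72
(ad+bc)·Cov(R, T) = (55.91)·(-25) = -1397.75
Cov(W, V) = -97.23 + 96.72 + (-1397.75) = -1398.26.

Cov(W, V) = -1398.26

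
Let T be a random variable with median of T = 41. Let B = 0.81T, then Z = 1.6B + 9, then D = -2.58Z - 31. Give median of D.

median of B = 0.81·41 = 33.21.
median of Z = 1.6·33.21 + 9 = 62.136.
median of D = (-2.58)·62.136 + (-31) = -191.31088.

median of D = -191.31088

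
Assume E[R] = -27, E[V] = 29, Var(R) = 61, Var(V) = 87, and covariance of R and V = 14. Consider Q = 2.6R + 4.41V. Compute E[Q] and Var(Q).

E[Q] = 2.6·E[R] + 4.41·E[V] = 2.6·(-27) + 4.41·29 = 57.69.
Var(Q) = a²·Var(R) + b²·Var(V) + 2ab·covariance of R and V with a = 2.6, b = 4.41.
= 2.6²·61 + 4.41²·87 + 2·2.6·4.41·14
= 412.36 + 1691.9847 + 321.048 = 2425.3927.

E[Q] = 57.69, Var(Q) = 2425.3927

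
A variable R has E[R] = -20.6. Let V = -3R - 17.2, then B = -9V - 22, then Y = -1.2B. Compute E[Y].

E[Y] = 508.08

E[V] = (-3)·(-20.6) + (-17.2) = 44.6.
E[B] = (-9)·44.6 + (-22) = -423.4.
E[Y] = (-1.2)·(-423.4) = 508.08.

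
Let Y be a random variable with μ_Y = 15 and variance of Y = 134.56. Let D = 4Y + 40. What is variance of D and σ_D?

D = 4Y + 40 is linear with a = 4, b = 40.
variance of D = a²·variance of Y = 4²·134.56 = 2152.96 (the additive constant 40 does not affect variance).
σ_Y = √134.56 = 11.6.
σ_D = |a|·σ_Y = |4|·11.6 = 46.4.

variance of D = 2152.96, σ_D = 46.4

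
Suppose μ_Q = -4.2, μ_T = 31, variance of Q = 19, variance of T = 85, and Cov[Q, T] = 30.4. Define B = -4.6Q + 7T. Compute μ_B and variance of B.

μ_B = 236.32, variance of B = 2609.28

μ_B = (-4.6)·μ_Q + 7·μ_T = (-4.6)·(-4.2) + 7·31 = 236.32.
variance of B = a²·variance of Q + b²·variance of T + 2ab·Cov[Q, T] with a = -4.6, b = 7.
= (-4.6)²·19 + 7²·85 + 2·(-4.6)·7·30.4
= 402.04 + 4165 + (-1957.76) = 2609.28.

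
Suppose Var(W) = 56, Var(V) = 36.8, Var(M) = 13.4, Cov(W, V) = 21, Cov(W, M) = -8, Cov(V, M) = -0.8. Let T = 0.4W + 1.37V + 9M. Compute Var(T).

Var(T) = 1109.11792

Var(T) = a²·Var(W) + b²·Var(V) + c²·Var(M) + 2ab·Cov(W, V) + 2ac·Cov(W, M) + 2bc·Cov(V, M), with a = 0.4, b = 1.37, c = 9.
= 8.96 + 69.06992 + 1085.4 + 23.016 + (-57.6) + (-19.728)
= 1109.11792.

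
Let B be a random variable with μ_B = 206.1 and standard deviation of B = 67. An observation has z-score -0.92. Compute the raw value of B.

B = 144.46

B = μ_B + z·standard deviation of B = 206.1 + (-0.92)·67 = 144.46.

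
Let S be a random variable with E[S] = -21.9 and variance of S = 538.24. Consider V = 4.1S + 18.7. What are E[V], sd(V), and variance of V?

V = 4.1S + 18.7 is linear with a = 4.1, b = 18.7.
E[V] = a·E[S] + b = 4.1·(-21.9) + 18.7 = -71.09.
sd(S) = √538.24 = 23.2.
sd(V) = |a|·sd(S) = |4.1|·23.2 = 95.12.
variance of V = a²·variance of S = 4.1²·538.24 = 9047.8144 (the additive constant 18.7 does not affect variance).

E[V] = -71.09, sd(V) = 95.12, variance of V = 9047.8144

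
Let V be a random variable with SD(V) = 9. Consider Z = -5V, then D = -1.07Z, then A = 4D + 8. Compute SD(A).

SD(A) = 192.6

SD(Z) = |-5|·9 = 45.
SD(D) = |-1.07|·45 = 48.15.
SD(A) = |4|·48.15 = 192.6.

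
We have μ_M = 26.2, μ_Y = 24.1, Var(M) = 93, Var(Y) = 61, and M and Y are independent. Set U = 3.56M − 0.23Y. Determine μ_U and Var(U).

μ_U = 87.729, Var(U) = 1181.8717

μ_U = 3.56·μ_M + (-0.23)·μ_Y = 3.56·26.2 + (-0.23)·24.1 = 87.729.
Var(U) = a²·Var(M) + b²·Var(Y) + 2ab·Cov[M, Y] with a = 3.56, b = -0.23.
Independence gives Cov[M, Y] = 0.
= 3.56²·93 + (-0.23)²·61 + 2·3.56·(-0.23)·0
= 1178.6448 + 3.2269 + 0 = 1181.8717.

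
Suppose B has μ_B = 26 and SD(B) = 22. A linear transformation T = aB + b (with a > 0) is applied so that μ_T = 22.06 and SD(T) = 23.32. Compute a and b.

a = 1.06, b = -5.5

SD(T) = a·SD(B) (a > 0), so a = 23.32/22 = 1.06.
μ_T = a·μ_B + b, so b = 22.06 − 1.06·26 = -5.5.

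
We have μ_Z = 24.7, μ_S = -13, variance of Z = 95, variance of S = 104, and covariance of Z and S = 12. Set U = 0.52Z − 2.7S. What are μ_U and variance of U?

μ_U = 47.944, variance of U = 750.152

μ_U = 0.52·μ_Z + (-2.7)·μ_S = 0.52·24.7 + (-2.7)·(-13) = 47.944.
variance of U = a²·variance of Z + b²·variance of S + 2ab·covariance of Z and S with a = 0.52, b = -2.7.
= 0.52²·95 + (-2.7)²·104 + 2·0.52·(-2.7)·12
= 25.688 + 758.16 + (-33.696) = 750.152.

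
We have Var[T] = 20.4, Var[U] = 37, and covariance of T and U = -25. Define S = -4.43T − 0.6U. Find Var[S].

Var[S] = 280.76796

Var[S] = a²·Var[T] + b²·Var[U] + 2ab·covariance of T and U with a = -4.43, b = -0.6.
= (-4.43)²·20.4 + (-0.6)²·37 + 2·(-4.43)·(-0.6)·(-25)
= 400.34796 + 13.32 + (-132.9) = 280.76796.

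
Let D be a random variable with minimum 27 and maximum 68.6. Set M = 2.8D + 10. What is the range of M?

Range(M) = 116.48

Range of D = 68.6 − 27 = 41.6.
Range(M) = |a|·Range(D) = |2.8|·41.6 = 116.48.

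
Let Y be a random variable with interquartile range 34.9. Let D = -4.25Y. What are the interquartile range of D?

IQR(D) = 148.325

Under D = aY + b, IQR(D) = |a|·IQR(Y) = |-4.25|·34.9 = 148.325 (shifts cancel; spread scales by |a|).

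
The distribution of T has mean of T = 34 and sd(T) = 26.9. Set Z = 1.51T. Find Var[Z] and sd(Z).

Z = 1.51T is linear with a = 1.51, b = 0.
Var[T] = 26.9² = 723.61.
Var[Z] = a²·Var[T] = 1.51²·723.61 = 1649.903161.
sd(Z) = |a|·sd(T) = |1.51|·26.9 = 40.619.

Var[Z] = 1649.903161, sd(Z) = 40.619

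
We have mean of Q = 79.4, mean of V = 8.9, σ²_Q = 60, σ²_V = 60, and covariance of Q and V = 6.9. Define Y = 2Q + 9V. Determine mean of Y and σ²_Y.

mean of Y = 238.9, σ²_Y = 5348.4

mean of Y = 2·mean of Q + 9·mean of V = 2·79.4 + 9·8.9 = 238.9.
σ²_Y = a²·σ²_Q + b²·σ²_V + 2ab·covariance of Q and V with a = 2, b = 9.
= 2²·60 + 9²·60 + 2·2·9·6.9
= 240 + 4860 + 248.4 = 5348.4.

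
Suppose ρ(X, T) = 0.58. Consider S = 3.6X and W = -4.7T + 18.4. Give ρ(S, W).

ρ(S, W) = -0.58

Linear rescalings preserve |correlation|; the slopes 3.6 and -4.7 have opposite signs, so the correlation flips sign: ρ(S, W) = −ρ(X, T) = -0.58.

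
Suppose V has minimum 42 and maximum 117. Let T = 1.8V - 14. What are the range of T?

Range of V = 117 − 42 = 75.
Range(T) = |a|·Range(V) = |1.8|·75 = 135.

Range(T) = 135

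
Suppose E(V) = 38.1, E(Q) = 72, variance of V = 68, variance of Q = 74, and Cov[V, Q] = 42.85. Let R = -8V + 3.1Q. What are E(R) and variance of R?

E(R) = -81.6, variance of R = 2937.78

E(R) = (-8)·E(V) + 3.1·E(Q) = (-8)·38.1 + 3.1·72 = -81.6.
variance of R = a²·variance of V + b²·variance of Q + 2ab·Cov[V, Q] with a = -8, b = 3.1.
= (-8)²·68 + 3.1²·74 + 2·(-8)·3.1·42.85
= 4352 + 711.14 + (-2125.36) = 2937.78.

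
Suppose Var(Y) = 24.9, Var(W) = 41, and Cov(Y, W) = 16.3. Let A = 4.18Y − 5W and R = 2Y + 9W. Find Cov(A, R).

By bilinearity, Cov(A, R) = ac·Var(Y) + bd·Var(W) + (ad+bc)·Cov(Y, W), with a=4.18, b=-5, c=2, d=9.
ac·Var(Y) = 4.18·2·24.9 = 208.164
bd·Var(W) = (-5)·9·41 = -1845
(ad+bc)·Cov(Y, W) = (27.62)·16.3 = 450.206
Cov(A, R) = 208.164 + (-1845) + 450.206 = -1186.63.

Cov(A, R) = -1186.63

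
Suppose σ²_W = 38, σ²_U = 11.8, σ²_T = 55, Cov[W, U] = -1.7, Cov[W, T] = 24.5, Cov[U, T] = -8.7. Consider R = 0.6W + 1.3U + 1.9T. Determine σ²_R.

σ²_R = 242.402

σ²_R = a²·σ²_W + b²·σ²_U + c²·σ²_T + 2ab·Cov[W, U] + 2ac·Cov[W, T] + 2bc·Cov[U, T], with a = 0.6, b = 1.3, c = 1.9.
= 13.68 + 19.942 + 198.55 + (-2.652) + 55.86 + (-42.978)
= 242.402.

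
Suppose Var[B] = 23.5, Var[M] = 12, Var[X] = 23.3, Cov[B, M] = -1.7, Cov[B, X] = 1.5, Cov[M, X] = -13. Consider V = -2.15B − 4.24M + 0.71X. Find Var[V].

Var[V] = 378.80198

Var[V] = a²·Var[B] + b²·Var[M] + c²·Var[X] + 2ab·Cov[B, M] + 2ac·Cov[B, X] + 2bc·Cov[M, X], with a = -2.15, b = -4.24, c = 0.71.
= 108.62875 + 215.7312 + 11.74553 + (-30.9944) + (-4.5795) + 78.2704
= 378.80198.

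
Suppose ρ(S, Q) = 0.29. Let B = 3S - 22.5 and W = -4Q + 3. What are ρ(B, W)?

ρ(B, W) = -0.29

Linear rescalings preserve |correlation|; the slopes 3 and -4 have opposite signs, so the correlation flips sign: ρ(B, W) = −ρ(S, Q) = -0.29.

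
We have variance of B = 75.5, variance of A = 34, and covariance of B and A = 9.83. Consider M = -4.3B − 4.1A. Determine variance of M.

variance of M = a²·variance of B + b²·variance of A + 2ab·covariance of B and A with a = -4.3, b = -4.1.
= (-4.3)²·75.5 + (-4.1)²·34 + 2·(-4.3)·(-4.1)·9.83
= 1395.995 + 571.54 + 346.6058 = 2314.1408.

variance of M = 2314.1408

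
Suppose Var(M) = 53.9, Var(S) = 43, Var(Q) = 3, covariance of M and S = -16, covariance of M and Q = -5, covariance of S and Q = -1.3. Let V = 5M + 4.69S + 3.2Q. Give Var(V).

Var(V) = 1374.6315

Var(V) = a²·Var(M) + b²·Var(S) + c²·Var(Q) + 2ab·covariance of M and S + 2ac·covariance of M and Q + 2bc·covariance of S and Q, with a = 5, b = 4.69, c = 3.2.
= 1347.5 + 945.8323 + 30.72 + (-750.4) + (-160) + (-39.0208)
= 1374.6315.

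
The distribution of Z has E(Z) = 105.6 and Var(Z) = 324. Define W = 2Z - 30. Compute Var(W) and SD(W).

Var(W) = 1296, SD(W) = 36

W = 2Z - 30 is linear with a = 2, b = -30.
Var(W) = a²·Var(Z) = 2²·324 = 1296 (the additive constant -30 does not affect variance).
SD(Z) = √324 = 18.
SD(W) = |a|·SD(Z) = |2|·18 = 36.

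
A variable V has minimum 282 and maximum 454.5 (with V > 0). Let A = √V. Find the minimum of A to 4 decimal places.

min(A) = 16.7929

√V is increasing on this domain, so min(A) comes from min(V) = 282: min(A) = √(282) ≈ 16.7929.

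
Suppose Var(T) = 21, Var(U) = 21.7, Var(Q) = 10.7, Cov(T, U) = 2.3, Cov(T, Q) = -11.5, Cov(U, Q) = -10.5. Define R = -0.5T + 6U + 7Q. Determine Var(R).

Var(R) = a²·Var(T) + b²·Var(U) + c²·Var(Q) + 2ab·Cov(T, U) + 2ac·Cov(T, Q) + 2bc·Cov(U, Q), with a = -0.5, b = 6, c = 7.
= 5.25 + 781.2 + 524.3 + (-13.8) + 80.5 + (-882)
= 495.45.

Var(R) = 495.45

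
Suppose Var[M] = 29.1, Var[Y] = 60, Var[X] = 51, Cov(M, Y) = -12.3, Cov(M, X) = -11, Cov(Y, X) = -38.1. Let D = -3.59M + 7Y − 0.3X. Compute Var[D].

Var[D] = 4074.15771

Var[D] = a²·Var[M] + b²·Var[Y] + c²·Var[X] + 2ab·Cov(M, Y) + 2ac·Cov(M, X) + 2bc·Cov(Y, X), with a = -3.59, b = 7, c = -0.3.
= 375.04371 + 2940 + 4.59 + 618.198 + (-23.694) + 160.02
= 4074.15771.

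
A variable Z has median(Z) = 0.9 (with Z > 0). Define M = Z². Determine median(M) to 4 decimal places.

median(M) = 0.81

Z² is monotone on this domain, so median(M) = square(0.9) = 0.81.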